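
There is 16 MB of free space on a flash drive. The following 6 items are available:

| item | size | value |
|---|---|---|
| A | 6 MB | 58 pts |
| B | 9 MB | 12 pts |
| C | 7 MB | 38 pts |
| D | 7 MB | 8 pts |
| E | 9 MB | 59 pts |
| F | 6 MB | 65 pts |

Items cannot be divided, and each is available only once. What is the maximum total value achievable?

124 pts

This is a 0/1 knapsack; check combinations near the capacity.
- E+F: size 9+6=15, value 59+65=124
- A+F: size 6+6=12, value 58+65=123
- A+E: size 6+9=15, value 58+59=117
Best: 124 pts.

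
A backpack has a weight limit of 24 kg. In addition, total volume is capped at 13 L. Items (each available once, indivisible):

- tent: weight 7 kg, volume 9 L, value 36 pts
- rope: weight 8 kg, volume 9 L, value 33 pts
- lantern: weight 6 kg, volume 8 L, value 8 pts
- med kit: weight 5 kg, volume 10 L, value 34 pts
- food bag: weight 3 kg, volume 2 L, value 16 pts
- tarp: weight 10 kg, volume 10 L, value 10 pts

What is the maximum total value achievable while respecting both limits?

Feasible sets respecting both limits:
- tent+food bag: weight 10, volume 11, value 52
- med kit+food bag: weight 8, volume 12, value 50
- rope+food bag: weight 11, volume 11, value 49
- tent: weight 7, volume 9, value 36
Best: 52 pts.

52 pts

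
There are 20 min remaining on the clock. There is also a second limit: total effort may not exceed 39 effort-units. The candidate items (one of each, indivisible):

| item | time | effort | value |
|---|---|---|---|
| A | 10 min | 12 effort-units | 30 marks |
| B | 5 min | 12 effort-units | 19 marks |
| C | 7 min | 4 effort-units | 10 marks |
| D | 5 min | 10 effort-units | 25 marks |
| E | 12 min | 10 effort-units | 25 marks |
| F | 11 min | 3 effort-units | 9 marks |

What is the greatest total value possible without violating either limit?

Feasible sets respecting both limits:
- A+B+D: time 20, effort 34, value 74
- A+D: time 15, effort 22, value 55
- B+C+D: time 17, effort 26, value 54
- D+E: time 17, effort 20, value 50
Best: 74 marks.

74 marks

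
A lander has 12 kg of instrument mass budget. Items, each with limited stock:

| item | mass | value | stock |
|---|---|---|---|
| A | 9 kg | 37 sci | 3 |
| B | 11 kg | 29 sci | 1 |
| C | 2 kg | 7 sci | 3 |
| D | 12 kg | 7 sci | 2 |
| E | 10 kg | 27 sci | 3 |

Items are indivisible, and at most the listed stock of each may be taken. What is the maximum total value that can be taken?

Top feasible selections:
- 1×A + 1×C: mass 11, value 44
- 1×A: mass 9, value 37
Best: 44 sci.

44 sci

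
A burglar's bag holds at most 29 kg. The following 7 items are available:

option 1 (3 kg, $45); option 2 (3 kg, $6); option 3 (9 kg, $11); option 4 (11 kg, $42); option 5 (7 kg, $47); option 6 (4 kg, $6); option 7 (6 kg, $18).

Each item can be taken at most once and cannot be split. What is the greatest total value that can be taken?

$152

Check high-value combinations within 29 kg:
- option 1+option 4+option 5+option 7: weight 3+11+7+6=27, value 45+42+47+18=152
- option 1+option 2+option 4+option 5+option 6: weight 3+3+11+7+4=28, value 45+6+42+47+6=146
- option 1+option 2+option 4+option 5: weight 3+3+11+7=24, value 45+6+42+47=140
- option 1+option 4+option 5+option 6: weight 3+11+7+4=25, value 45+42+47+6=140
- option 1+option 4+option 5: weight 3+11+7=21, value 45+42+47=134
Best: $152.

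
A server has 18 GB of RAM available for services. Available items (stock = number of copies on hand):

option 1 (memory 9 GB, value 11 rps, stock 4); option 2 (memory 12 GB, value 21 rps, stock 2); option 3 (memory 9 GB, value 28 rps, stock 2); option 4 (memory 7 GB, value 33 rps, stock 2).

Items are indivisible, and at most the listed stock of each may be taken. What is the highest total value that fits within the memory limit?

66 rps

Top feasible selections:
- 2×option 4: memory 14, value 66
- 1×option 3 + 1×option 4: memory 16, value 61
Best: 66 rps.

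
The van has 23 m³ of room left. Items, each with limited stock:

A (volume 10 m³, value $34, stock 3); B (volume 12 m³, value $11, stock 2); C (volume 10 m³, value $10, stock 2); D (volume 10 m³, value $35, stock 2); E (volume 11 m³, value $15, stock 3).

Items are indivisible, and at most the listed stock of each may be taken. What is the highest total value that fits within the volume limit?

Best selections within volume 23 and stock limits:
- 2×D: volume 20, value 70
- 1×A + 1×D: volume 20, value 69
Best: $70.

$70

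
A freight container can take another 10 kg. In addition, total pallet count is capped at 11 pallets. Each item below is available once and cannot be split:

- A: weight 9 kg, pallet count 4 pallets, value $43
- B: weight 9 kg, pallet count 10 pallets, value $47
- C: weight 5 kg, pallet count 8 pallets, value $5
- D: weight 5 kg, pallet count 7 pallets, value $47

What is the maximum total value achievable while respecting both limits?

Feasible sets respecting both limits:
- B: weight 9, pallet count 10, value 47
- D: weight 5, pallet count 7, value 47
- A: weight 9, pallet count 4, value 43
- C: weight 5, pallet count 8, value 5
Best: $47.

$47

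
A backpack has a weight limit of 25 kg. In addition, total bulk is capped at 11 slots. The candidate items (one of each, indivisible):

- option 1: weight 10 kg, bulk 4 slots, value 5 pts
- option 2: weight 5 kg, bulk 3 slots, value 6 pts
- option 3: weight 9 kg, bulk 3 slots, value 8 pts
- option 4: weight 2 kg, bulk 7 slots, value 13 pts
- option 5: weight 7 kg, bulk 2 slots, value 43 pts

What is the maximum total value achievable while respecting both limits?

Feasible sets respecting both limits:
- option 2+option 3+option 5: weight 21, bulk 8, value 57
- option 4+option 5: weight 9, bulk 9, value 56
- option 1+option 2+option 5: weight 22, bulk 9, value 54
- option 3+option 5: weight 16, bulk 5, value 51
Best: 57 pts.

57 pts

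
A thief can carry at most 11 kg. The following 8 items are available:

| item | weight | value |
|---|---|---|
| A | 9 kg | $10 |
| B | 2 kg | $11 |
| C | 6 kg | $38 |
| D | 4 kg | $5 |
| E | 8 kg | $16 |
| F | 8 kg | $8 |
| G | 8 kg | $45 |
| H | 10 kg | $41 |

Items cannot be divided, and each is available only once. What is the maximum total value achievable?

Check high-value combinations within 11 kg:
- B+G: weight 2+8=10, value 11+45=56
- B+C: weight 2+6=8, value 11+38=49
- G: weight 8, value 45
Best: $56.

$56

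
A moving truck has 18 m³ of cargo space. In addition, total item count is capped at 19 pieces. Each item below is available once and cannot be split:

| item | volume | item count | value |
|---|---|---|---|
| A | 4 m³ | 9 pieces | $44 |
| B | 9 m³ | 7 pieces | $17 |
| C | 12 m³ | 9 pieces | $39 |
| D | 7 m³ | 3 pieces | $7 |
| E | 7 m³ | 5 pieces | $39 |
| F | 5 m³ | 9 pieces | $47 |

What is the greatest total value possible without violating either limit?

Feasible sets respecting both limits:
- A+F: volume 9, item count 18, value 91
- A+D+E: volume 18, item count 17, value 90
- C+F: volume 17, item count 18, value 86
Best: $91.

$91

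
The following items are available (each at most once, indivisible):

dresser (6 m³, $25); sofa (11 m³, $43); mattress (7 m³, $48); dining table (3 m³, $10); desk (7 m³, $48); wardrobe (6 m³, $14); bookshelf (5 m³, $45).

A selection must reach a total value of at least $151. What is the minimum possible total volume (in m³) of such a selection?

Subsets with value ≥ 151, sorted by total volume:
- mattress+dining table+desk+bookshelf: volume 22, value 151
- dresser+mattress+desk+bookshelf: volume 25, value 166
Minimum volume: 22 m³.

22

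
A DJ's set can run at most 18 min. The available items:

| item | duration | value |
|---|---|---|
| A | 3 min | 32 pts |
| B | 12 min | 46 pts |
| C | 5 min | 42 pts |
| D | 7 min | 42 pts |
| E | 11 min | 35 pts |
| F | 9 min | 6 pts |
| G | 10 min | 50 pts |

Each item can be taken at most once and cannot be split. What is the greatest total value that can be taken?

Check high-value combinations within 18 min:
- A+C+G: duration 3+5+10=18, value 32+42+50=124
- A+C+D: duration 3+5+7=15, value 32+42+42=116
- C+G: duration 5+10=15, value 42+50=92
Best: 124 pts.

124 pts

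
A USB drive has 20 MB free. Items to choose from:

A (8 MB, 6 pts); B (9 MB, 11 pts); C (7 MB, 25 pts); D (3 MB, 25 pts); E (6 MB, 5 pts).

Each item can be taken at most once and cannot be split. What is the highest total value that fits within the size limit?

61 pts

Check high-value combinations within 20 MB:
- B+C+D: size 9+7+3=19, value 11+25+25=61
- A+C+D: size 8+7+3=18, value 6+25+25=56
- C+D+E: size 7+3+6=16, value 25+25+5=55
Best: 61 pts.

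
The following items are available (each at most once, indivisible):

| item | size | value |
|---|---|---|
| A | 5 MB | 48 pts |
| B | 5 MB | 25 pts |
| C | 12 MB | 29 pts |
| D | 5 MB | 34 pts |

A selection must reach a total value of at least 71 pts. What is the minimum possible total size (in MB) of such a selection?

10

Subsets with value ≥ 71, sorted by total size:
- A+D: size 10, value 82
- A+B: size 10, value 73
Minimum size: 10 MB.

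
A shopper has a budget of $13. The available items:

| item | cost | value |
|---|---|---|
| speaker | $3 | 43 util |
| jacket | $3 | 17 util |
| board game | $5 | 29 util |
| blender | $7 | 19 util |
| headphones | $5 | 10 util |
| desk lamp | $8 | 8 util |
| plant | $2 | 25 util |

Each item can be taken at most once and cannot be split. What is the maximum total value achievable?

This is a 0/1 knapsack; check combinations near the capacity.
- speaker+jacket+board game+plant: cost 3+3+5+2=13, value 43+17+29+25=114
- speaker+board game+plant: cost 3+5+2=10, value 43+29+25=97
- speaker+jacket+headphones+plant: cost 3+3+5+2=13, value 43+17+10+25=95
Best: 114 util.

114 util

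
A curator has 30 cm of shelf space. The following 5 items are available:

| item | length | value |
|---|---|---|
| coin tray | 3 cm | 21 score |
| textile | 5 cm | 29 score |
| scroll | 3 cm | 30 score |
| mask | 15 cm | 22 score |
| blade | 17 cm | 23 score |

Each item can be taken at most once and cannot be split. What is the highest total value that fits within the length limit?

Check high-value combinations within 30 cm:
- coin tray+textile+scroll+blade: length 3+5+3+17=28, value 21+29+30+23=103
- coin tray+textile+scroll+mask: length 3+5+3+15=26, value 21+29+30+22=102
- textile+scroll+blade: length 5+3+17=25, value 29+30+23=82
- textile+scroll+mask: length 5+3+15=23, value 29+30+22=81
- coin tray+textile+scroll: length 3+5+3=11, value 21+29+30=80
Best: 103 score.

103 score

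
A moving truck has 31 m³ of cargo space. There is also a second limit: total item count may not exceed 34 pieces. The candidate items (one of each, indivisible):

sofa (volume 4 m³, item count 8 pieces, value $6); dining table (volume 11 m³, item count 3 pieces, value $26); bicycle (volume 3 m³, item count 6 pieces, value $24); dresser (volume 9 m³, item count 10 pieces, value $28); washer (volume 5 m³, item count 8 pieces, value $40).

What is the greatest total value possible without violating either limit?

Feasible sets respecting both limits:
- dining table+bicycle+dresser+washer: volume 28, item count 27, value 118
- sofa+dining table+dresser+washer: volume 29, item count 29, value 100
- sofa+bicycle+dresser+washer: volume 21, item count 32, value 98
- sofa+dining table+bicycle+washer: volume 23, item count 25, value 96
Best: $118.

$118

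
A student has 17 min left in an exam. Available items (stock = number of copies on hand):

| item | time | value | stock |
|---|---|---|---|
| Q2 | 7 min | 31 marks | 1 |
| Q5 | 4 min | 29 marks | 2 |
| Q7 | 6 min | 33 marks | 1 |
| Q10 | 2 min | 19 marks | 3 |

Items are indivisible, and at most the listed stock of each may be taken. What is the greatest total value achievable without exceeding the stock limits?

119 marks

Best selections within time 17 and stock limits:
- 1×Q5 + 1×Q7 + 3×Q10: time 16, value 119
- 1×Q2 + 1×Q5 + 3×Q10: time 17, value 117
- 2×Q5 + 3×Q10: time 14, value 115
Best: 119 marks.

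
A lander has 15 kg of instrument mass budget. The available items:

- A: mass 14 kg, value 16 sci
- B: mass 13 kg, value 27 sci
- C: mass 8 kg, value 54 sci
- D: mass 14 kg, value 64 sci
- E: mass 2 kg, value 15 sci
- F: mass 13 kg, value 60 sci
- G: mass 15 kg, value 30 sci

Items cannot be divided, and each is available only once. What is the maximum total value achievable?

75 sci

Check high-value combinations within 15 kg:
- E+F: mass 2+13=15, value 15+60=75
- C+E: mass 8+2=10, value 54+15=69
- D: mass 14, value 64
- F: mass 13, value 60
- C: mass 8, value 54
Best: 75 sci.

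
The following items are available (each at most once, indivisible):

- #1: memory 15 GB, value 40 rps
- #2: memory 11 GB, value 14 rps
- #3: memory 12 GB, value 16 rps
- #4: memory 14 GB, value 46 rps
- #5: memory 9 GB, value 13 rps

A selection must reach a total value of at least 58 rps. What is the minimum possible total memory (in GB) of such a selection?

Subsets with value ≥ 58, sorted by total memory:
- #4+#5: memory 23, value 59
- #2+#4: memory 25, value 60
- #3+#4: memory 26, value 62
- #1+#4: memory 29, value 86
Minimum memory: 23 GB.

23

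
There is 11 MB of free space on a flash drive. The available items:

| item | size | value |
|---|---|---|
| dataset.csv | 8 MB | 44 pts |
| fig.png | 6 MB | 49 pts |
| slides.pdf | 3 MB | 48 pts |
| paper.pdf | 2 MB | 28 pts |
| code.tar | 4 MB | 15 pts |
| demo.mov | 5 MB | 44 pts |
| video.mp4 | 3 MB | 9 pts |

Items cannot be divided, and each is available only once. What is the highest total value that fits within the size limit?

125 pts

Check high-value combinations within 11 MB:
- fig.png+slides.pdf+paper.pdf: size 6+3+2=11, value 49+48+28=125
- slides.pdf+paper.pdf+demo.mov: size 3+2+5=10, value 48+28+44=120
- slides.pdf+demo.mov+video.mp4: size 3+5+3=11, value 48+44+9=101
- fig.png+slides.pdf: size 6+3=9, value 49+48=97
- fig.png+demo.mov: size 6+5=11, value 49+44=93
Best: 125 pts.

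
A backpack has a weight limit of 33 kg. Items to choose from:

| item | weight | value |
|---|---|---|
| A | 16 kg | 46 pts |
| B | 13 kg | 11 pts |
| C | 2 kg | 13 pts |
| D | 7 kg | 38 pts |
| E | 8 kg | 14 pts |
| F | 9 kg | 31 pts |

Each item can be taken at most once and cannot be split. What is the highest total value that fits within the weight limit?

115 pts

This is a 0/1 knapsack; check combinations near the capacity.
- A+D+F: weight 16+7+9=32, value 46+38+31=115
- A+C+D+E: weight 16+2+7+8=33, value 46+13+38+14=111
- A+D+E: weight 16+7+8=31, value 46+38+14=98
- A+C+D: weight 16+2+7=25, value 46+13+38=97
Best: 115 pts.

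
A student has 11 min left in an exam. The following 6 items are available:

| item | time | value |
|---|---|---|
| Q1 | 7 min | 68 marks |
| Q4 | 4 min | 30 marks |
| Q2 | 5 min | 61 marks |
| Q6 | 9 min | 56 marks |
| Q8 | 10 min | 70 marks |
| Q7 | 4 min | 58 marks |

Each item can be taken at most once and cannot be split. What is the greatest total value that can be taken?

This is a 0/1 knapsack; check combinations near the capacity.
- Q1+Q7: time 7+4=11, value 68+58=126
- Q2+Q7: time 5+4=9, value 61+58=119
- Q1+Q4: time 7+4=11, value 68+30=98
- Q4+Q2: time 4+5=9, value 30+61=91
- Q4+Q7: time 4+4=8, value 30+58=88
Best: 126 marks.

126 marks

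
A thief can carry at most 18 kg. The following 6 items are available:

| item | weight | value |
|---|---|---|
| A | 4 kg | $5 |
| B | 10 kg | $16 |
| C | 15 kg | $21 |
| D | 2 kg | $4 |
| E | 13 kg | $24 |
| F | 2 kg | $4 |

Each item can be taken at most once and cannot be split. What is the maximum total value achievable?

Check high-value combinations within 18 kg:
- D+E+F: weight 2+13+2=17, value 4+24+4=32
- A+E: weight 4+13=17, value 5+24=29
- A+B+D+F: weight 4+10+2+2=18, value 5+16+4+4=29
- D+E: weight 2+13=15, value 4+24=28
Best: $32.

$32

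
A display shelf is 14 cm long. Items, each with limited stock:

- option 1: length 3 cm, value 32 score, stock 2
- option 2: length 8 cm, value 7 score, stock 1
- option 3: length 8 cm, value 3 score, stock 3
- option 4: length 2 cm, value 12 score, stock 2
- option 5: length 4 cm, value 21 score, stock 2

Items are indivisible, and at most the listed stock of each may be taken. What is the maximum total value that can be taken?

109 score

Top feasible selections:
- 2×option 1 + 2×option 4 + 1×option 5: length 14, value 109
- 2×option 1 + 2×option 5: length 14, value 106
Best: 109 score.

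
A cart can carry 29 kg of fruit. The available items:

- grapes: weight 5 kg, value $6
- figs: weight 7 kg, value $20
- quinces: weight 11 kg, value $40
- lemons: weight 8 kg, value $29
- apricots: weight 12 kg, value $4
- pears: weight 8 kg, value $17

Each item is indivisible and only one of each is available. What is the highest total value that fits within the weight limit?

$89

Check high-value combinations within 29 kg:
- figs+quinces+lemons: weight 7+11+8=26, value 20+40+29=89
- quinces+lemons+pears: weight 11+8+8=27, value 40+29+17=86
- figs+quinces+pears: weight 7+11+8=26, value 20+40+17=77
- grapes+quinces+lemons: weight 5+11+8=24, value 6+40+29=75
Best: $89.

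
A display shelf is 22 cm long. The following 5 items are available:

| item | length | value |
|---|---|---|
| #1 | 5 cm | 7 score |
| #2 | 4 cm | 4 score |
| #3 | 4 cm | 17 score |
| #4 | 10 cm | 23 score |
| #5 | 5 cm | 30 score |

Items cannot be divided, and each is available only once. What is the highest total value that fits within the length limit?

70 score

Check high-value combinations within 22 cm:
- #3+#4+#5: length 4+10+5=19, value 17+23+30=70
- #1+#4+#5: length 5+10+5=20, value 7+23+30=60
- #1+#2+#3+#5: length 5+4+4+5=18, value 7+4+17+30=58
- #2+#4+#5: length 4+10+5=19, value 4+23+30=57
Best: 70 score.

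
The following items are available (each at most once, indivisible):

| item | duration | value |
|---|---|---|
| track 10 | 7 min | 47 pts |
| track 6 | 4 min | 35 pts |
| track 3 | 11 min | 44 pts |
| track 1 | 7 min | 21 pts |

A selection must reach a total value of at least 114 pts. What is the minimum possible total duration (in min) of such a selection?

22

Subsets with value ≥ 114, sorted by total duration:
- track 10+track 6+track 3: duration 22, value 126
- track 10+track 6+track 3+track 1: duration 29, value 147
Minimum duration: 22 min.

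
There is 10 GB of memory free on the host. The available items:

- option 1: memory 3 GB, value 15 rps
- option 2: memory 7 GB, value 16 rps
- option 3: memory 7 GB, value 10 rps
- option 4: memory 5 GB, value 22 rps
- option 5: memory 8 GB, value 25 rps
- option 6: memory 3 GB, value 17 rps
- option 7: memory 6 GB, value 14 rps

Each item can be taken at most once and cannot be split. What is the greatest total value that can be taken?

39 rps

Check high-value combinations within 10 GB:
- option 4+option 6: memory 5+3=8, value 22+17=39
- option 1+option 4: memory 3+5=8, value 15+22=37
- option 2+option 6: memory 7+3=10, value 16+17=33
- option 1+option 6: memory 3+3=6, value 15+17=32
- option 6+option 7: memory 3+6=9, value 17+14=31
Best: 39 rps.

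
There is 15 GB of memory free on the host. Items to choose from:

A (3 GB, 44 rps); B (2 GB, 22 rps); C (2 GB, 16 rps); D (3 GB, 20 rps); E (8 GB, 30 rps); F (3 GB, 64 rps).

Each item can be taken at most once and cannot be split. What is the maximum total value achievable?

This is a 0/1 knapsack; check combinations near the capacity.
- A+B+C+D+F: memory 3+2+2+3+3=13, value 44+22+16+20+64=166
- A+B+D+F: memory 3+2+3+3=11, value 44+22+20+64=150
- A+B+C+F: memory 3+2+2+3=10, value 44+22+16+64=146
Best: 166 rps.

166 rps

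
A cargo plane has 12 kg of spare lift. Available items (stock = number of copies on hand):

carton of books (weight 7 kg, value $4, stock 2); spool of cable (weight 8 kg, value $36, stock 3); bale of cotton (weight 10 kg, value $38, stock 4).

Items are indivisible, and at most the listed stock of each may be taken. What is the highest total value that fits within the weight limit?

Top feasible selections:
- 1×bale of cotton: weight 10, value 38
- 1×spool of cable: weight 8, value 36
- 1×carton of books: weight 7, value 4
Best: $38.

$38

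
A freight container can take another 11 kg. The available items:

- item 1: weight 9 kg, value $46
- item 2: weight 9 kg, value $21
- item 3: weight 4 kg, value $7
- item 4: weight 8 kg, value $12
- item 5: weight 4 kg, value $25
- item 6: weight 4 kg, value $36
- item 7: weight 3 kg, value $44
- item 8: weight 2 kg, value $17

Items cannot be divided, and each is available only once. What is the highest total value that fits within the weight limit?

Check high-value combinations within 11 kg:
- item 5+item 6+item 7: weight 4+4+3=11, value 25+36+44=105
- item 6+item 7+item 8: weight 4+3+2=9, value 36+44+17=97
- item 3+item 6+item 7: weight 4+4+3=11, value 7+36+44=87
Best: $105.

$105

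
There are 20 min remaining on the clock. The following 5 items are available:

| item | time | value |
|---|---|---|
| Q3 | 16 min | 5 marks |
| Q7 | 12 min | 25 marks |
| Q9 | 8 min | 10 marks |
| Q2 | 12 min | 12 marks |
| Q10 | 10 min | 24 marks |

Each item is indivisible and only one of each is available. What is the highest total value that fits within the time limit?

Check high-value combinations within 20 min:
- Q7+Q9: time 12+8=20, value 25+10=35
- Q9+Q10: time 8+10=18, value 10+24=34
- Q7: time 12, value 25
- Q10: time 10, value 24
Best: 35 marks.

35 marks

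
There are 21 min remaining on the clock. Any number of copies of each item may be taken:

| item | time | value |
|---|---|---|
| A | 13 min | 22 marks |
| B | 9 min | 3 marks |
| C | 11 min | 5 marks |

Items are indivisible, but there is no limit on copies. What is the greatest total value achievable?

Best value-per-unit is A at 22/13, and filling with it alone uses time 1×13=13. No mix of the others beats 1×22 = 22.

22 marks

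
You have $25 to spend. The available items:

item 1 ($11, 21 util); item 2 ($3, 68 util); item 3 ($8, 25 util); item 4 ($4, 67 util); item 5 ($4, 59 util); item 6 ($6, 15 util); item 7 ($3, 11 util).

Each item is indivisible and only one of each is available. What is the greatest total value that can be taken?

234 util

Check high-value combinations within $25:
- item 2+item 3+item 4+item 5+item 6: cost 3+8+4+4+6=25, value 68+25+67+59+15=234
- item 2+item 3+item 4+item 5+item 7: cost 3+8+4+4+3=22, value 68+25+67+59+11=230
- item 1+item 2+item 4+item 5+item 7: cost 11+3+4+4+3=25, value 21+68+67+59+11=226
- item 2+item 4+item 5+item 6+item 7: cost 3+4+4+6+3=20, value 68+67+59+15+11=220
Best: 234 util.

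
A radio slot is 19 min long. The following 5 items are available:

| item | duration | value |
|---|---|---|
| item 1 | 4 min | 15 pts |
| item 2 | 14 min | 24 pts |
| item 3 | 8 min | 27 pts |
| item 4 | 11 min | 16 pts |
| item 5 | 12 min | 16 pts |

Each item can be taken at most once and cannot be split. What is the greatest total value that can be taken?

43 pts

Check high-value combinations within 19 min:
- item 3+item 4: duration 8+11=19, value 27+16=43
- item 1+item 3: duration 4+8=12, value 15+27=42
- item 1+item 2: duration 4+14=18, value 15+24=39
- item 1+item 4: duration 4+11=15, value 15+16=31
Best: 43 pts.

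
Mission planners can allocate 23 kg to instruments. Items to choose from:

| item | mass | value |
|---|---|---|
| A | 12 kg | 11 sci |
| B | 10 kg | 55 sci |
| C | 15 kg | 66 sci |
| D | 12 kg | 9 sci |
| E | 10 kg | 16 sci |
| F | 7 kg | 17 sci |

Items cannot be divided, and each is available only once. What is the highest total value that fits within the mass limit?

This is a 0/1 knapsack; check combinations near the capacity.
- C+F: mass 15+7=22, value 66+17=83
- B+F: mass 10+7=17, value 55+17=72
- B+E: mass 10+10=20, value 55+16=71
Best: 83 sci.

83 sci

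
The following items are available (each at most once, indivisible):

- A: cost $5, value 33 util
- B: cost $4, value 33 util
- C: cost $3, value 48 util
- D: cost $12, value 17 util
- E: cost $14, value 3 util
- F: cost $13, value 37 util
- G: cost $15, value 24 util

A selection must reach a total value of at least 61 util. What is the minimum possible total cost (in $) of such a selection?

7

Subsets with value ≥ 61, sorted by total cost:
- B+C: cost 7, value 81
- A+C: cost 8, value 81
- A+B: cost 9, value 66
- A+B+C: cost 12, value 114
Minimum cost: 7 $.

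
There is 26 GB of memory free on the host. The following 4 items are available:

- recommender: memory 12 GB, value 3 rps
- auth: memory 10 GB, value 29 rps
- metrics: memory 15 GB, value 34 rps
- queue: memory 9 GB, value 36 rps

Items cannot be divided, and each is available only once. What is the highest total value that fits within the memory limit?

Check high-value combinations within 26 GB:
- metrics+queue: memory 15+9=24, value 34+36=70
- auth+queue: memory 10+9=19, value 29+36=65
- auth+metrics: memory 10+15=25, value 29+34=63
- recommender+queue: memory 12+9=21, value 3+36=39
Best: 70 rps.

70 rps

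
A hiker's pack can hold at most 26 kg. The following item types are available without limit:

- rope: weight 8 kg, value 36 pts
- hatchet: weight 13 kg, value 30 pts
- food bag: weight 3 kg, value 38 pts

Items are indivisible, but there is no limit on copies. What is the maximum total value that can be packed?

Best value-per-unit is food bag at 38/3, and filling with it alone uses weight 8×3=24. No mix of the others beats 8×38 = 304.

304 pts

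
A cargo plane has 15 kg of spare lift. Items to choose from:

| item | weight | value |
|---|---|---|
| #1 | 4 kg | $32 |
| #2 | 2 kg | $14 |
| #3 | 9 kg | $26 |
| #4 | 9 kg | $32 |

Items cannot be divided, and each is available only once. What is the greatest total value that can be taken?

Check high-value combinations within 15 kg:
- #1+#2+#4: weight 4+2+9=15, value 32+14+32=78
- #1+#2+#3: weight 4+2+9=15, value 32+14+26=72
- #1+#4: weight 4+9=13, value 32+32=64
- #1+#3: weight 4+9=13, value 32+26=58
Best: $78.

$78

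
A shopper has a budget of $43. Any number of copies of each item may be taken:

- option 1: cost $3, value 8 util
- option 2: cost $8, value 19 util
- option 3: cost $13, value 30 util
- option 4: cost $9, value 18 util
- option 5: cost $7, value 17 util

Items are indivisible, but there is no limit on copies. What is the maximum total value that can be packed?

Best value-per-unit is option 1 at 8/3; filling with it alone gives 14×8 = 112.
Optimal mix: 12×option 1 + 1×option 5 → cost 43, value 113.

113 util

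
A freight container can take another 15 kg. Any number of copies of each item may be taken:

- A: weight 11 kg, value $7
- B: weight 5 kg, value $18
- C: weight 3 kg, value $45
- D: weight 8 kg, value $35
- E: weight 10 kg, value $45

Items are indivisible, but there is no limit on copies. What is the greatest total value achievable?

Best value-per-unit is C at 45/3, and filling with it alone uses weight 5×3=15. No mix of the others beats 5×45 = 225.

$225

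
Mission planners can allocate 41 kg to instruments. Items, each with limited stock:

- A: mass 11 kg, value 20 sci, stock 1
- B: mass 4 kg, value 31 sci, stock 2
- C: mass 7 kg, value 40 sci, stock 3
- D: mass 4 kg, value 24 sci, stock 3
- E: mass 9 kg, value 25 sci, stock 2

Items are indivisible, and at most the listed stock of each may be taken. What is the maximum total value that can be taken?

254 sci

Best selections within mass 41 and stock limits:
- 2×B + 3×C + 3×D: mass 41, value 254
- 2×B + 3×C + 2×D: mass 37, value 230
Best: 254 sci.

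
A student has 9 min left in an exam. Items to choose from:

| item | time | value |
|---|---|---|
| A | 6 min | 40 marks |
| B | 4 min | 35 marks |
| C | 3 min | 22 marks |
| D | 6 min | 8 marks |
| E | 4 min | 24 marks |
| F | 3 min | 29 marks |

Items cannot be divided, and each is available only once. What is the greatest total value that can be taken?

69 marks

Check high-value combinations within 9 min:
- A+F: time 6+3=9, value 40+29=69
- B+F: time 4+3=7, value 35+29=64
- A+C: time 6+3=9, value 40+22=62
Best: 69 marks.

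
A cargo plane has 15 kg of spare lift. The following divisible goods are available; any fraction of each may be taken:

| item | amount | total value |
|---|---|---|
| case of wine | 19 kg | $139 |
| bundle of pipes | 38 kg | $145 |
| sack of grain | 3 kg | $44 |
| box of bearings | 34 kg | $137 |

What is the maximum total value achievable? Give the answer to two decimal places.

Take in order of value per unit:
- sack of grain (44/3 per unit): all 3 → value 44, running total 44.00
- case of wine (139/19 per unit): 12 of 19 → value 12×139/19 = 87.7895, running total 131.79
Total 131.79.

131.79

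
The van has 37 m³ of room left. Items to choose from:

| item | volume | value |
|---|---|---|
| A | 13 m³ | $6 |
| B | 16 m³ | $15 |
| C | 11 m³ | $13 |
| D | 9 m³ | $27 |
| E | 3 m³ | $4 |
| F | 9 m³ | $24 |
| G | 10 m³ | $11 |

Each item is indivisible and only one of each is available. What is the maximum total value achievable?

$70

Check high-value combinations within 37 m³:
- B+D+E+F: volume 16+9+3+9=37, value 15+27+4+24=70
- C+D+E+F: volume 11+9+3+9=32, value 13+27+4+24=68
- D+E+F+G: volume 9+3+9+10=31, value 27+4+24+11=66
Best: $70.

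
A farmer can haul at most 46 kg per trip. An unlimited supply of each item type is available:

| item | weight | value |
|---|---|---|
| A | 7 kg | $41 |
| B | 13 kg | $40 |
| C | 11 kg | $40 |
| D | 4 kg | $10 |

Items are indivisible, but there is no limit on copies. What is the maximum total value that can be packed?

$256

Best value-per-unit is A at 41/7; filling with it alone gives 6×41 = 246.
Optimal mix: 6×A + 1×D → weight 46, value 256.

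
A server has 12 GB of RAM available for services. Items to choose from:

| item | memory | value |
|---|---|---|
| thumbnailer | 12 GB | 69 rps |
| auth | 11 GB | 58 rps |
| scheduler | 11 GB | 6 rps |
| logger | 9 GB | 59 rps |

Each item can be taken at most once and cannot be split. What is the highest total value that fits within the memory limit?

69 rps

This is a 0/1 knapsack; check combinations near the capacity.
- thumbnailer: memory 12, value 69
- logger: memory 9, value 59
- auth: memory 11, value 58
- scheduler: memory 11, value 6
Best: 69 rps.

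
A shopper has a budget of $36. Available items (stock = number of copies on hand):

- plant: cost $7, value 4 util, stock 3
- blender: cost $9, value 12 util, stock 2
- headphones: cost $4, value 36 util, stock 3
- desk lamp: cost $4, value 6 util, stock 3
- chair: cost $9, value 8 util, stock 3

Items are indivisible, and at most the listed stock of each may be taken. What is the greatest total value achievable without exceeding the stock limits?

138 util

Top feasible selections:
- 1×blender + 3×headphones + 3×desk lamp: cost 33, value 138
- 2×blender + 3×headphones + 1×desk lamp: cost 34, value 138
- 1×plant + 1×blender + 3×headphones + 2×desk lamp: cost 36, value 136
- 3×headphones + 3×desk lamp + 1×chair: cost 33, value 134
Best: 138 util.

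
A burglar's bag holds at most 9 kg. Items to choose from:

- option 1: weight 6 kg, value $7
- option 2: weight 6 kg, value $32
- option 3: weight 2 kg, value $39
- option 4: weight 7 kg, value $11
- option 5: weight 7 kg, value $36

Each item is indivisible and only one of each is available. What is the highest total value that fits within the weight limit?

$75

Check high-value combinations within 9 kg:
- option 3+option 5: weight 2+7=9, value 39+36=75
- option 2+option 3: weight 6+2=8, value 32+39=71
- option 3+option 4: weight 2+7=9, value 39+11=50
- option 1+option 3: weight 6+2=8, value 7+39=46
Best: $75.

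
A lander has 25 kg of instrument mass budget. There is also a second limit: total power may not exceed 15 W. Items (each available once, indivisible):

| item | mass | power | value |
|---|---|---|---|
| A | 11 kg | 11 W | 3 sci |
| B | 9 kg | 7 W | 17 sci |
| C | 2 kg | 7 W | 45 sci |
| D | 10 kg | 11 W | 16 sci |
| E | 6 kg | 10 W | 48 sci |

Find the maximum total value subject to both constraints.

Feasible sets respecting both limits:
- B+C: mass 11, power 14, value 62
- E: mass 6, power 10, value 48
- C: mass 2, power 7, value 45
- B: mass 9, power 7, value 17
Best: 62 sci.

62 sci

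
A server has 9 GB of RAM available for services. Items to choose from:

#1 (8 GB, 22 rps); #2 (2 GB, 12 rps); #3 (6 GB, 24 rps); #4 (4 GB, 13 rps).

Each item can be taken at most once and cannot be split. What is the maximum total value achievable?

Check high-value combinations within 9 GB:
- #2+#3: memory 2+6=8, value 12+24=36
- #2+#4: memory 2+4=6, value 12+13=25
- #3: memory 6, value 24
- #1: memory 8, value 22
Best: 36 rps.

36 rps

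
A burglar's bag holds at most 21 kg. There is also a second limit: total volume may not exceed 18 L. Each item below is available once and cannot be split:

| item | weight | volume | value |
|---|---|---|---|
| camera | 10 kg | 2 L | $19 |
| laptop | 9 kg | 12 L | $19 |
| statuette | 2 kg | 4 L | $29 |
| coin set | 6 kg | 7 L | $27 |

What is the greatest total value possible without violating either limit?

$75

Feasible sets respecting both limits:
- camera+statuette+coin set: weight 18, volume 13, value 75
- camera+laptop+statuette: weight 21, volume 18, value 67
- statuette+coin set: weight 8, volume 11, value 56
Best: $75.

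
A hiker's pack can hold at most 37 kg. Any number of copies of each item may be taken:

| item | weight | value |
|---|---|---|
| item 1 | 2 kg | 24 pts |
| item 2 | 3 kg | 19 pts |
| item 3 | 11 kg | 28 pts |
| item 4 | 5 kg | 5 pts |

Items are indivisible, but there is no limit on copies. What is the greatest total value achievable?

432 pts

Best value-per-unit is item 1 at 24/2, and filling with it alone uses weight 18×2=36. No mix of the others beats 18×24 = 432.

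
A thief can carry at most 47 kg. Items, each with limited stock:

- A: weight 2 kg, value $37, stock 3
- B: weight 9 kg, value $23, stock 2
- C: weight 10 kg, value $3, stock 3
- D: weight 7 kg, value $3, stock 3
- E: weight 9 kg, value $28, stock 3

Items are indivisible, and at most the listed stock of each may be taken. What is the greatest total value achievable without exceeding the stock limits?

$218

Best selections within weight 47 and stock limits:
- 3×A + 1×B + 3×E: weight 42, value 218
- 3×A + 2×B + 2×E: weight 42, value 213
- 3×A + 2×D + 3×E: weight 47, value 201
Best: $218.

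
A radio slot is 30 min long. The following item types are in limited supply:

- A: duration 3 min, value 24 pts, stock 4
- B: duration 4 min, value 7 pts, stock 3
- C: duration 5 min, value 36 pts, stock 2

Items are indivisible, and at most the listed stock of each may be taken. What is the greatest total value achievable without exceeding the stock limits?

182 pts

Best selections within duration 30 and stock limits:
- 4×A + 2×B + 2×C: duration 30, value 182
- 4×A + 1×B + 2×C: duration 26, value 175
- 4×A + 2×C: duration 22, value 168
Best: 182 pts.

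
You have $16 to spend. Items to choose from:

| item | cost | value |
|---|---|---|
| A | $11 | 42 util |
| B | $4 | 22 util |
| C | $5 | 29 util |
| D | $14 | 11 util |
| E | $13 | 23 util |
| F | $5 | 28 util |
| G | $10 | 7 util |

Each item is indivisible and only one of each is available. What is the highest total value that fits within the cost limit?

Check high-value combinations within $16:
- B+C+F: cost 4+5+5=14, value 22+29+28=79
- A+C: cost 11+5=16, value 42+29=71
- A+F: cost 11+5=16, value 42+28=70
- A+B: cost 11+4=15, value 42+22=64
- C+F: cost 5+5=10, value 29+28=57
Best: 79 util.

79 util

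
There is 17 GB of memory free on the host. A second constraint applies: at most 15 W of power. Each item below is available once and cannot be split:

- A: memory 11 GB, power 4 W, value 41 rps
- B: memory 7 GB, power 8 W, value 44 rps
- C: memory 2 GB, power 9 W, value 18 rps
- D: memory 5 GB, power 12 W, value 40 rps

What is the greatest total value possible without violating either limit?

59 rps

Feasible sets respecting both limits:
- A+C: memory 13, power 13, value 59
- B: memory 7, power 8, value 44
- A: memory 11, power 4, value 41
- D: memory 5, power 12, value 40
Best: 59 rps.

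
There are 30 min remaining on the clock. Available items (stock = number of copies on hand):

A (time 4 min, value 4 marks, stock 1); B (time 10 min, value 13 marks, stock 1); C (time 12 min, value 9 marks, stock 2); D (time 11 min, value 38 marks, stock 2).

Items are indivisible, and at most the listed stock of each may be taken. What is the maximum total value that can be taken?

80 marks

Best selections within time 30 and stock limits:
- 1×A + 2×D: time 26, value 80
- 2×D: time 22, value 76
- 1×A + 1×B + 1×D: time 25, value 55
- 1×B + 1×D: time 21, value 51
Best: 80 marks.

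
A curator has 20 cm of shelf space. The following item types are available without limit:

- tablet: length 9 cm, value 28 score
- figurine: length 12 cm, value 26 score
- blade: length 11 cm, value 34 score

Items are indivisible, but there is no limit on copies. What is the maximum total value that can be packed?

Best value-per-unit is tablet at 28/9; filling with it alone gives 2×28 = 56.
Optimal mix: 1×tablet + 1×blade → length 20, value 62.

62 score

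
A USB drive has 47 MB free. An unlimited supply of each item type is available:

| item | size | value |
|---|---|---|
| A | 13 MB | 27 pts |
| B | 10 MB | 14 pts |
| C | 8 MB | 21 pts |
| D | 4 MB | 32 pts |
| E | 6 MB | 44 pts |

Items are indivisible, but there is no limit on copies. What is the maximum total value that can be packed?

Best value-per-unit is D at 32/4; filling with it alone gives 11×32 = 352.
Optimal mix: 10×D + 1×E → size 46, value 364.

364 pts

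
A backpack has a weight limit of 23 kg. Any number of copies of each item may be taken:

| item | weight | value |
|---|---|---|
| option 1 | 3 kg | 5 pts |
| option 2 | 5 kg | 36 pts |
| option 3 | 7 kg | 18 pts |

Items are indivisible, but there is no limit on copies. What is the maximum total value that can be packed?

Best value-per-unit is option 2 at 36/5; filling with it alone gives 4×36 = 144.
Optimal mix: 1×option 1 + 4×option 2 → weight 23, value 149.

149 pts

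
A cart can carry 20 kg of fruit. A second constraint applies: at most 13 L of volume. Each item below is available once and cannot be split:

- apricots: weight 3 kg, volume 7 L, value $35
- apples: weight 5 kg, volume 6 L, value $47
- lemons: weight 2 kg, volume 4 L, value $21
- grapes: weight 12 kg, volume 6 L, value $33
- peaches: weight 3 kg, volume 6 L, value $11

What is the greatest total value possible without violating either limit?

Feasible sets respecting both limits:
- apricots+apples: weight 8, volume 13, value 82
- apples+grapes: weight 17, volume 12, value 80
- apples+lemons: weight 7, volume 10, value 68
Best: $82.

$82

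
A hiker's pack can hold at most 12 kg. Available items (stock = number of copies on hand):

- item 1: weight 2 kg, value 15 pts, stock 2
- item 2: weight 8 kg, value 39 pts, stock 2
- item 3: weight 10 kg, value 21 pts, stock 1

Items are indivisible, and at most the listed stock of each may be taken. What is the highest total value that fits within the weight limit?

Top feasible selections:
- 2×item 1 + 1×item 2: weight 12, value 69
- 1×item 1 + 1×item 2: weight 10, value 54
- 1×item 2: weight 8, value 39
- 1×item 1 + 1×item 3: weight 12, value 36
Best: 69 pts.

69 pts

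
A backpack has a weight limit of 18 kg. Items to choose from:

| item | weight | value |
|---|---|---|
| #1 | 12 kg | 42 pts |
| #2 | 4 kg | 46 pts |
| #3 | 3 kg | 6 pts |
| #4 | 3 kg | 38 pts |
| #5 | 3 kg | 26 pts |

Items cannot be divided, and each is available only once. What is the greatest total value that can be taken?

This is a 0/1 knapsack; check combinations near the capacity.
- #2+#3+#4+#5: weight 4+3+3+3=13, value 46+6+38+26=116
- #2+#4+#5: weight 4+3+3=10, value 46+38+26=110
- #1+#4+#5: weight 12+3+3=18, value 42+38+26=106
- #2+#3+#4: weight 4+3+3=10, value 46+6+38=90
- #1+#2: weight 12+4=16, value 42+46=88
Best: 116 pts.

116 pts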